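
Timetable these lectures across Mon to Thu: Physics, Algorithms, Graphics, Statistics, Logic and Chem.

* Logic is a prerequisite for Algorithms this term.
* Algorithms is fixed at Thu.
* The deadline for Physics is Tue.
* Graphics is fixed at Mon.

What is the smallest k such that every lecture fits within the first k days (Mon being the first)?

4 days

The precedence chain requires at least 2 distinct days.
Algorithms can't be placed before Thu — that is day 4 counting from Mon — so the schedule must run through at least 4 days.
4 works (last occupied day: Thu): for example Chem in Mon; Logic in Mon; Physics in Mon; Graphics in Mon; Algorithms in Thu; Statistics in Mon.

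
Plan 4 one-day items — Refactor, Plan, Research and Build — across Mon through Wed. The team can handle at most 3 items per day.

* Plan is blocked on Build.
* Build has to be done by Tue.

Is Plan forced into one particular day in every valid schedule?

No

Plan can be Tue (e.g. Research -> Mon; Refactor -> Mon; Build -> Mon; Plan -> Tue) or Wed (e.g. Build in Mon; Plan in Wed; Research in Mon; Refactor in Mon).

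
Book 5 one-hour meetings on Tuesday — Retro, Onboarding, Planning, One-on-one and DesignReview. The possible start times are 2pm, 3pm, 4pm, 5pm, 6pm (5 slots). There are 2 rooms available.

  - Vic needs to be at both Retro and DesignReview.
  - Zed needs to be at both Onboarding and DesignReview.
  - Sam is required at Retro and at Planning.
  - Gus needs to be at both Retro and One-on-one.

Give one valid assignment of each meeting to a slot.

DesignReview -> 4pm, Retro -> 2pm, One-on-one -> 3pm, Planning -> 3pm, Onboarding -> 2pm

Checking: Retro(2pm) != DesignReview(4pm); Retro(2pm) != Planning(3pm); Retro(2pm) != One-on-one(3pm); Onboarding(2pm) != DesignReview(4pm); max 2 per slot (cap 2).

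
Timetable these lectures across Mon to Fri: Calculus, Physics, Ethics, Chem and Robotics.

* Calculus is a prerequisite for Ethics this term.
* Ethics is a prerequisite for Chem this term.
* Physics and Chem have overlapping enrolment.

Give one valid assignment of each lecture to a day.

Calculus=Mon; Physics=Mon; Ethics=Tue; Chem=Wed; Robotics=Mon

Checking: Calculus(Mon) before Ethics(Tue); Ethics(Tue) before Chem(Wed); Physics(Mon) != Chem(Wed).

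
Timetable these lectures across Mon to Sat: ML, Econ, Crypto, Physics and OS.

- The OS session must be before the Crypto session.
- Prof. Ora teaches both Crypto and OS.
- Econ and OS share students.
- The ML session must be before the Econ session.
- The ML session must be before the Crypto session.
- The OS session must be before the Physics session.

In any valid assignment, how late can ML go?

Fri

Downstream work caps ML at Fri.
ML at Fri is achievable: OS=Mon; Econ=Sat; Physics=Tue; ML=Fri; Crypto=Sat.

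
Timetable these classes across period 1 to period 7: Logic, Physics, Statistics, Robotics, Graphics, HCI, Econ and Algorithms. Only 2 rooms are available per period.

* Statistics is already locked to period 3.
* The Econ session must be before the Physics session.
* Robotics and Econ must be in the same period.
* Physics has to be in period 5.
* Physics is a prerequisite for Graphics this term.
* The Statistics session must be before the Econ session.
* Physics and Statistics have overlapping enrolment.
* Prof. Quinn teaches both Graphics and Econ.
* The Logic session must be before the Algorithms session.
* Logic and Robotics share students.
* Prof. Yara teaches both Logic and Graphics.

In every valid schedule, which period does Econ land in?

period 4

Statistics is fixed at period 3 and must come before Econ, so Econ is at least period 4.
Physics is fixed at period 5 and must come after Econ, so Econ is at most period 4.
So Econ must be period 4.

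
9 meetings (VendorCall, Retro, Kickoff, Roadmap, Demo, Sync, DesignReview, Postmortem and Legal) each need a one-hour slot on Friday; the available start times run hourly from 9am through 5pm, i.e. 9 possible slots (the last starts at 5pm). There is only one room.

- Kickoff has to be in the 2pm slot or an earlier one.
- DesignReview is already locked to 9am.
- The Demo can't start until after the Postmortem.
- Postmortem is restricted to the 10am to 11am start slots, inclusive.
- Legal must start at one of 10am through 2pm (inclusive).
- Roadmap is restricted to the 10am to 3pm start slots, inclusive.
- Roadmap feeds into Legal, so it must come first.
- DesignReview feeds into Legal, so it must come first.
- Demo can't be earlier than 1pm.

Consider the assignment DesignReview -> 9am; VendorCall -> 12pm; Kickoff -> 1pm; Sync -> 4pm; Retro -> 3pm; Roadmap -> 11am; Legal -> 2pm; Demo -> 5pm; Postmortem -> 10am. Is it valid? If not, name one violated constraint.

DesignReview feeds into Legal, so it must come first — holds.
There is only one room — holds.
Legal must start at one of 10am through 2pm (inclusive) — holds.
Demo can't be earlier than 1pm — holds.
The Demo can't start until after the Postmortem — holds.
Roadmap feeds into Legal, so it must come first — holds.
Postmortem is restricted to the 10am to 11am start slots, inclusive — holds.
Roadmap is restricted to the 10am to 3pm start slots, inclusive — holds.
Kickoff has to be in the 2pm slot or an earlier one — holds.
DesignReview is already locked to 9am — holds.

Valid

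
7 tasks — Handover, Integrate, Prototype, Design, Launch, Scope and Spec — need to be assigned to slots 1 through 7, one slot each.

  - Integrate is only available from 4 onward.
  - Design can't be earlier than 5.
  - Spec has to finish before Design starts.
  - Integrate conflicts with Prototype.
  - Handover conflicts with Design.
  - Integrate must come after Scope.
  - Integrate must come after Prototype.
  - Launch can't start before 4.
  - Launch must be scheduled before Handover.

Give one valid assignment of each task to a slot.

Spec=1; Integrate=4; Design=5; Handover=6; Launch=4; Prototype=1; Scope=1

Checking: Launch(4) before Handover(6); Spec(1) before Design(5); Prototype(1) before Integrate(4); Scope(1) before Integrate(4); Integrate(4) != Prototype(1); Handover(6) != Design(5); Integrate=4 in [4,7]; Design=5 in [5,7]; Launch=4 in [4,7].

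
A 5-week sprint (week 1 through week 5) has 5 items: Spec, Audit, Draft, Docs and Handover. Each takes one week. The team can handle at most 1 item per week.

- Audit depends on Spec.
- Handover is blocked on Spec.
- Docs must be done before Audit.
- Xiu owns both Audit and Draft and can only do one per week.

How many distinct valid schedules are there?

Splitting on Spec: it can be week 1 (12), week 2 (9), week 3 (4). Listing each branch's schedules as (Audit, Draft, Docs, Handover) by week number:
Spec=week 1: (3,4,2,5) (3,5,2,4) (4,2,3,5) (4,3,2,5) (4,5,2,3) (4,5,3,2) (5,2,3,4) (5,2,4,3) (5,3,2,4) (5,3,4,2) (5,4,2,3) (5,4,3,2) — 12.
Spec=week 2: (3,4,1,5) (3,5,1,4) (4,1,3,5) (4,3,1,5) (4,5,1,3) (5,1,3,4) (5,1,4,3) (5,3,1,4) (5,4,1,3) — 9.
Spec=week 3: (4,1,2,5) (4,2,1,5) (5,1,2,4) (5,2,1,4) — 4.
Summing: 12 + 9 + 4 = 25.

25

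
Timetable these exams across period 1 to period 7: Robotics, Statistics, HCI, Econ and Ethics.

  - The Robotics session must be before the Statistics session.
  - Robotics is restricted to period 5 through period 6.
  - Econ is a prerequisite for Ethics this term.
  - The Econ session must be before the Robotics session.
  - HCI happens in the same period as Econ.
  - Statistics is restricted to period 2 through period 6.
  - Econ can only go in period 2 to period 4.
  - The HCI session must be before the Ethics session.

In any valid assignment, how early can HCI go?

period 2

HCI must be in the same period as Econ, which can't be before period 2, so HCI is at least period 2; HCI must be in the same period as Econ, which can't be after period 4, so HCI is at most period 4.
HCI at period 2 is achievable: Statistics=period 6, HCI=period 2, Ethics=period 3, Robotics=period 5, Econ=period 2.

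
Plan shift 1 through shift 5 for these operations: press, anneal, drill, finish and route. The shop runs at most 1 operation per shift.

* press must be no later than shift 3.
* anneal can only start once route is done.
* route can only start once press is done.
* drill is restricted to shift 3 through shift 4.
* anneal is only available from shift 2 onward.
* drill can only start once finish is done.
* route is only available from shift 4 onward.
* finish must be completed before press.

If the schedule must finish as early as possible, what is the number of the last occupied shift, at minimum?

The precedence chain requires at least 4 distinct shifts.
With at most 1 per shift and 5 operations, at least 5 shifts are needed.
Propagating the time windows through the other constraints, anneal can't land before shift 5, so the schedule must run through at least shift 5.
5 works (last occupied shift: shift 5): for example anneal in shift 5; finish in shift 1; route in shift 4; drill in shift 3; press in shift 2.

shift 5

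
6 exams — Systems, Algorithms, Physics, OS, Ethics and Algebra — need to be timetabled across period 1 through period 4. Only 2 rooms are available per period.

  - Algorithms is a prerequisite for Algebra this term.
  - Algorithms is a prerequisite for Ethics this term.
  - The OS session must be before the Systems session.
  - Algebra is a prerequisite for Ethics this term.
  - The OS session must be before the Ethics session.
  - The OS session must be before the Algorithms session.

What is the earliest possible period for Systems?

Precedence pushes Systems to at least period 2.
Systems at period 2 is achievable: OS in period 1; Systems in period 2; Physics in period 1; Algorithms in period 2; Algebra in period 3; Ethics in period 4.

period 2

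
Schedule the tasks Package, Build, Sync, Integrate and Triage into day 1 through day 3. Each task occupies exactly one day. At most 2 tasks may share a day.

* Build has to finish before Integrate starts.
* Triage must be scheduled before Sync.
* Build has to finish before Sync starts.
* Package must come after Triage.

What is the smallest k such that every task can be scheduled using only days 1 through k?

The precedence chain requires at least 2 distinct days.
With at most 2 per day and 5 tasks, at least 3 days are needed.
3 works (last occupied day: day 3): for example Sync=day 2, Triage=day 1, Package=day 2, Build=day 1, Integrate=day 3.

3 days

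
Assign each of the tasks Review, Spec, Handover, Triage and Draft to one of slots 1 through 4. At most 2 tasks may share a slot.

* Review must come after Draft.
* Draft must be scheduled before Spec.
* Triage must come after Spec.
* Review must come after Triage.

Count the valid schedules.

4

Enumerating: Draft -> 1, Triage -> 3, Spec -> 2, Review -> 4, Handover -> 1 | Triage in 3; Review in 4; Spec in 2; Handover in 2; Draft in 1 | Draft=1, Triage=3, Handover=3, Spec=2, Review=4 | Triage in 3; Spec in 2; Handover in 4; Draft in 1; Review in 4.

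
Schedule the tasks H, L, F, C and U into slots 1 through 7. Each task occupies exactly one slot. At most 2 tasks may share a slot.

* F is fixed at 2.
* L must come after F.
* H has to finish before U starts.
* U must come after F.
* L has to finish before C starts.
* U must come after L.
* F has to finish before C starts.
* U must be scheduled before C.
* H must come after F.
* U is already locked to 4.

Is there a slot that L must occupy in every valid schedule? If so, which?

F is fixed at 2 and must come before L, so L is at least 3.
U is fixed at 4 and must come after L, so L is at most 3.
So L must be 3.

3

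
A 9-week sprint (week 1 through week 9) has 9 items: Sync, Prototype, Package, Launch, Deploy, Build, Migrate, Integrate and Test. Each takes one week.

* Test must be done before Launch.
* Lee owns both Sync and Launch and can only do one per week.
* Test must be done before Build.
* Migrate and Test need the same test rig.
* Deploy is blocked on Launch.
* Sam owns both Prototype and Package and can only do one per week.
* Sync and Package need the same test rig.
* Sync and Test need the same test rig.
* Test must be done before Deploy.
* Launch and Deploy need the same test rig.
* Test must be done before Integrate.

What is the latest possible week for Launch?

week 8

Precedence pushes Launch to at least week 2; downstream work caps Launch at week 8.
Launch at week 8 is achievable: Prototype=week 1; Launch=week 8; Package=week 3; Integrate=week 2; Sync=week 2; Migrate=week 2; Deploy=week 9; Build=week 2; Test=week 1.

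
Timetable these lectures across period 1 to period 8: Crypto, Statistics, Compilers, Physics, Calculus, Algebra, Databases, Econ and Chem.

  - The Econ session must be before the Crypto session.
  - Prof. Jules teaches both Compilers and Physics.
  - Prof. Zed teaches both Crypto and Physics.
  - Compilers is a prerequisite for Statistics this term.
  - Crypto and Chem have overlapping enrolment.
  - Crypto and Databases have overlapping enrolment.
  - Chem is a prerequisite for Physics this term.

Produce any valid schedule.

Chem=period 1; Calculus=period 1; Databases=period 1; Econ=period 1; Statistics=period 2; Crypto=period 2; Physics=period 3; Compilers=period 1; Algebra=period 1

Checking: Chem(period 1) before Physics(period 3); Econ(period 1) before Crypto(period 2); Compilers(period 1) before Statistics(period 2); Crypto(period 2) != Chem(period 1); Compilers(period 1) != Physics(period 3); Crypto(period 2) != Physics(period 3); Crypto(period 2) != Databases(period 1).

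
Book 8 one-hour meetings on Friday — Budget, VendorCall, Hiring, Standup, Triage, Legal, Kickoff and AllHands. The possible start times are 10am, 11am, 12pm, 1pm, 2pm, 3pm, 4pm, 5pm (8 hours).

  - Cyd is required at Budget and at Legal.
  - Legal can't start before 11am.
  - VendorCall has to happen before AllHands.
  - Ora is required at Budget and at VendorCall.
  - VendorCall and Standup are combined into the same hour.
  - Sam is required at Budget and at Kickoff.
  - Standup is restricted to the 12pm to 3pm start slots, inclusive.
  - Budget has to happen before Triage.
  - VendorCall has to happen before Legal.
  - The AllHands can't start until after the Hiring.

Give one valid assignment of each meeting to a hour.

Legal -> 1pm; Standup -> 12pm; Budget -> 10am; Kickoff -> 11am; Triage -> 11am; AllHands -> 1pm; VendorCall -> 12pm; Hiring -> 10am

Checking: Budget(10am) before Triage(11am); VendorCall(12pm) before Legal(1pm); VendorCall(12pm) before AllHands(1pm); Hiring(10am) before AllHands(1pm); Budget(10am) != Kickoff(11am); Budget(10am) != Legal(1pm); Budget(10am) != VendorCall(12pm); VendorCall = Standup = 12pm; Legal=1pm in [11am,5pm]; Standup=12pm in [12pm,3pm].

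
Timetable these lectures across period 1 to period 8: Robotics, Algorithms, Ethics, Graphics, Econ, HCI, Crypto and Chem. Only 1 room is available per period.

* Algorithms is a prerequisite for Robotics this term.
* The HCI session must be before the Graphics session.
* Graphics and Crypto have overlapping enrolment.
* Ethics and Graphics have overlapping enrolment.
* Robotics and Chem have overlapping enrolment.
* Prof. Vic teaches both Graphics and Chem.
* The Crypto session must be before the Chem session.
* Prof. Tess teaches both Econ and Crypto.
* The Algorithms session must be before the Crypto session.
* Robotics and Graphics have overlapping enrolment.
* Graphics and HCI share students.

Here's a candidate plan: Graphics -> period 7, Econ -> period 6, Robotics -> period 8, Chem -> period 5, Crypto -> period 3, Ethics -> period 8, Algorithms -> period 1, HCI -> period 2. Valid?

The HCI session must be before the Graphics session — holds.
Graphics and HCI share students — holds.
Robotics and Graphics have overlapping enrolment — holds.
Prof. Tess teaches both Econ and Crypto — holds.
The Crypto session must be before the Chem session — holds.
The Algorithms session must be before the Crypto session — holds.
Algorithms is a prerequisite for Robotics this term — holds.
Ethics and Graphics have overlapping enrolment — holds.
Only 1 room is available per period — violated.
Prof. Vic teaches both Graphics and Chem — holds.
Robotics and Chem have overlapping enrolment — holds.
Graphics and Crypto have overlapping enrolment — holds.

Invalid. Only 1 room is available per period.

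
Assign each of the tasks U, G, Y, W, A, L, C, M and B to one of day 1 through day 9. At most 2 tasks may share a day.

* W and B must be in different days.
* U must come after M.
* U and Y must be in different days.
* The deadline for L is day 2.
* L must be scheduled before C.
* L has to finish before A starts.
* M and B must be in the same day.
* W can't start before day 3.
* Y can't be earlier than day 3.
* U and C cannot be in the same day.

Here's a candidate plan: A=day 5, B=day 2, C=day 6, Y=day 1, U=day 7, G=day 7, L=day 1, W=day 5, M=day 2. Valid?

No. Y can't be earlier than day 3 is not satisfied.

U must come after M — holds.
At most 2 tasks may share a day — holds.
L has to finish before A starts — holds.
Y can't be earlier than day 3 — violated.
L must be scheduled before C — holds.
W and B must be in different days — holds.
M and B must be in the same day — holds.
The deadline for L is day 2 — holds.
U and C cannot be in the same day — holds.
W can't start before day 3 — holds.
U and Y must be in different days — holds.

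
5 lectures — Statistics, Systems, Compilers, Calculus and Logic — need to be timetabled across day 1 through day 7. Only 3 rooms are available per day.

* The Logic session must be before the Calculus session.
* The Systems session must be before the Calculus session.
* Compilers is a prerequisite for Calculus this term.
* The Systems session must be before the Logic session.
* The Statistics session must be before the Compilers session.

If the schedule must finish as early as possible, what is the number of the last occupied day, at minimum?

The precedence chain requires at least 3 distinct days.
With at most 3 per day and 5 lectures, at least 2 days are needed.
3 works (last occupied day: day 3): for example Statistics in day 1, Systems in day 1, Calculus in day 3, Logic in day 2, Compilers in day 2.

3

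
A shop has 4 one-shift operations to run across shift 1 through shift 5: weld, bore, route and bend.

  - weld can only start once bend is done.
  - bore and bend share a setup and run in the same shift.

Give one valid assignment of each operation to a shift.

bend=shift 1, bore=shift 1, weld=shift 2, route=shift 1

Checking: bend(shift 1) before weld(shift 2); bore = bend = shift 1.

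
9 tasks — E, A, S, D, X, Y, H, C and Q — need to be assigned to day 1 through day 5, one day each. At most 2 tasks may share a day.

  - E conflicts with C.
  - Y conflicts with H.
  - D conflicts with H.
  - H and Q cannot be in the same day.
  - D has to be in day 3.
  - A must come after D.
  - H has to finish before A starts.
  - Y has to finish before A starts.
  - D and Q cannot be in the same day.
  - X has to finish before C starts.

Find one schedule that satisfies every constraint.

E -> day 3; D -> day 3; H -> day 2; S -> day 4; C -> day 2; Y -> day 1; X -> day 1; Q -> day 5; A -> day 4

Checking: Y(day 1) before A(day 4); X(day 1) before C(day 2); D(day 3) before A(day 4); H(day 2) before A(day 4); H(day 2) != Q(day 5); Y(day 1) != H(day 2); D(day 3) != Q(day 5); D(day 3) != H(day 2); E(day 3) != C(day 2); D=day 3 in [day 3,day 3]; max 2 per day (cap 2).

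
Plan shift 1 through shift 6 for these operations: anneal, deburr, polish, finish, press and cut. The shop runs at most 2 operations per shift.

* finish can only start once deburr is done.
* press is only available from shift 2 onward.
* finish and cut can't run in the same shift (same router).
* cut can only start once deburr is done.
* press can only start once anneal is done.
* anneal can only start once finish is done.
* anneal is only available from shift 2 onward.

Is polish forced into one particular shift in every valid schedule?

polish can be shift 1 (e.g. deburr in shift 1, press in shift 4, polish in shift 1, cut in shift 3, finish in shift 2, anneal in shift 3) or shift 2 (e.g. cut -> shift 3, finish -> shift 2, deburr -> shift 1, press -> shift 4, polish -> shift 2, anneal -> shift 3).

No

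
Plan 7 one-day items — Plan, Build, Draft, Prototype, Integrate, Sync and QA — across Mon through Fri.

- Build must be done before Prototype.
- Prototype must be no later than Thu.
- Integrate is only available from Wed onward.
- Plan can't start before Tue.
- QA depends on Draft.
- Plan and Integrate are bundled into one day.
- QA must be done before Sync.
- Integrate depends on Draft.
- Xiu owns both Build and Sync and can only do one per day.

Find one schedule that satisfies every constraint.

Draft -> Mon; Build -> Mon; QA -> Tue; Integrate -> Wed; Prototype -> Tue; Sync -> Wed; Plan -> Wed

Checking: Draft(Mon) before Integrate(Wed); Draft(Mon) before QA(Tue); Build(Mon) before Prototype(Tue); QA(Tue) before Sync(Wed); Build(Mon) != Sync(Wed); Plan = Integrate = Wed; Plan=Wed in [Tue,Fri]; Integrate=Wed in [Wed,Fri]; Prototype=Tue in [Mon,Thu].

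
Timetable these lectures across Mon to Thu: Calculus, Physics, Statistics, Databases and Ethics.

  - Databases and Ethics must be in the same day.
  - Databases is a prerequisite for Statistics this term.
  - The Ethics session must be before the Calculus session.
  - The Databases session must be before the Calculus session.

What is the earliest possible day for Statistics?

Tue

Precedence pushes Statistics to at least Tue.
Statistics at Tue is achievable: Calculus=Tue; Ethics=Mon; Statistics=Tue; Databases=Mon; Physics=Mon.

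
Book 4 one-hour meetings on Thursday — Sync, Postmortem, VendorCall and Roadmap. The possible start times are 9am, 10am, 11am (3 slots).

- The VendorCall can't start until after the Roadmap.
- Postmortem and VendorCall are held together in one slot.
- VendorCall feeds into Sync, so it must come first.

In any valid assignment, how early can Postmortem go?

Postmortem must be in the same slot as VendorCall, which can't be before 10am, so Postmortem is at least 10am; Postmortem must be in the same slot as VendorCall, which can't be after 10am, so Postmortem is at most 10am.
Postmortem at 10am is achievable: Postmortem=10am, Roadmap=9am, Sync=11am, VendorCall=10am.

10am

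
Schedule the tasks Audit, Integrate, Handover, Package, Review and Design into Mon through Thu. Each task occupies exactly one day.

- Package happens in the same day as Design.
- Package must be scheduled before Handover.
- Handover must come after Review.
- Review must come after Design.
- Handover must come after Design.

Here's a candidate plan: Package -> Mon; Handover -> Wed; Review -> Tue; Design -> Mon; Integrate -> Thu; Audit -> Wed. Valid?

Review must come after Design — holds.
Handover must come after Review — holds.
Package happens in the same day as Design — holds.
Package must be scheduled before Handover — holds.
Handover must come after Design — holds.

Valid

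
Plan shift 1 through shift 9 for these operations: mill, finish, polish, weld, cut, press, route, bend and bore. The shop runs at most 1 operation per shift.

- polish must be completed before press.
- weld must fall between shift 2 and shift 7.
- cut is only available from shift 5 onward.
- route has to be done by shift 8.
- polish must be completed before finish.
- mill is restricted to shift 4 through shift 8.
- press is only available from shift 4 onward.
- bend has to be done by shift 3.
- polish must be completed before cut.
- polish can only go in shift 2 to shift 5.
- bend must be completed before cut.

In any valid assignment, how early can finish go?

Precedence pushes finish to at least shift 3.
finish at shift 3 is achievable: weld=shift 7; polish=shift 2; mill=shift 4; finish=shift 3; route=shift 8; bore=shift 9; press=shift 6; bend=shift 1; cut=shift 5.

shift 3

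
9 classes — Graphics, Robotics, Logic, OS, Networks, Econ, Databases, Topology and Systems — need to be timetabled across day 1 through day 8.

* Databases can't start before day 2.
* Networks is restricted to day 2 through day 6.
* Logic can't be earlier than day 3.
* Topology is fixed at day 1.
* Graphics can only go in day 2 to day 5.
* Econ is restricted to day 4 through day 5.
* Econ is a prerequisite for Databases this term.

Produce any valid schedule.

Topology in day 1, OS in day 1, Robotics in day 1, Logic in day 3, Systems in day 1, Econ in day 4, Networks in day 2, Graphics in day 2, Databases in day 5

Checking: Econ(day 4) before Databases(day 5); Databases=day 5 in [day 2,day 8]; Topology=day 1 in [day 1,day 1]; Logic=day 3 in [day 3,day 8]; Econ=day 4 in [day 4,day 5]; Networks=day 2 in [day 2,day 6]; Graphics=day 2 in [day 2,day 5].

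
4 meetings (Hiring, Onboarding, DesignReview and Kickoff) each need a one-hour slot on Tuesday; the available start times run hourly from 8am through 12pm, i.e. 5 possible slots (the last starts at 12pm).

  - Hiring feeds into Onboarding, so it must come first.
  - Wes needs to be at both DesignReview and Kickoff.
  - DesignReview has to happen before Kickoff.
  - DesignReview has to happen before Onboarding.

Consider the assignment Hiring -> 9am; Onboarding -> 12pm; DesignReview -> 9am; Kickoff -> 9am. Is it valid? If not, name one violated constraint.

Invalid. Wes needs to be at both DesignReview and Kickoff.

Wes needs to be at both DesignReview and Kickoff — violated.
DesignReview has to happen before Kickoff — violated.
DesignReview has to happen before Onboarding — holds.
Hiring feeds into Onboarding, so it must come first — holds.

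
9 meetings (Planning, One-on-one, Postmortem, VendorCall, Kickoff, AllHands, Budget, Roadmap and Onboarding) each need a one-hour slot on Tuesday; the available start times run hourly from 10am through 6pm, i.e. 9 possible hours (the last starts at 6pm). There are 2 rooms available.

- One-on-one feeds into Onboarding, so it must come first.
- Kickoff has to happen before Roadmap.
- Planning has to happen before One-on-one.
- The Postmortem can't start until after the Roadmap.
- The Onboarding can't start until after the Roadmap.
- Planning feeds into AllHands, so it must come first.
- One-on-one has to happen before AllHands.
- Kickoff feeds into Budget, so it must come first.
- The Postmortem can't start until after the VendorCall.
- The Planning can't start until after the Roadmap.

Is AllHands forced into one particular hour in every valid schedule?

AllHands can be 2pm (e.g. AllHands in 2pm, Postmortem in 12pm, Budget in 11am, Onboarding in 2pm, Roadmap in 11am, VendorCall in 10am, One-on-one in 1pm, Kickoff in 10am, Planning in 12pm) or 3pm (e.g. AllHands in 3pm, One-on-one in 1pm, Onboarding in 2pm, VendorCall in 10am, Roadmap in 11am, Kickoff in 10am, Postmortem in 12pm, Planning in 12pm, Budget in 11am).

No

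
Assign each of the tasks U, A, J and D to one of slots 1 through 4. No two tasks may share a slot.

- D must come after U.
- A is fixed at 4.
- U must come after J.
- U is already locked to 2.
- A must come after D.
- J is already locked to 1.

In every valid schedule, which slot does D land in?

3

U is fixed at 2 and must come before D, so D is at least 3.
A is fixed at 4 and must come after D, so D is at most 3.
So D must be 3.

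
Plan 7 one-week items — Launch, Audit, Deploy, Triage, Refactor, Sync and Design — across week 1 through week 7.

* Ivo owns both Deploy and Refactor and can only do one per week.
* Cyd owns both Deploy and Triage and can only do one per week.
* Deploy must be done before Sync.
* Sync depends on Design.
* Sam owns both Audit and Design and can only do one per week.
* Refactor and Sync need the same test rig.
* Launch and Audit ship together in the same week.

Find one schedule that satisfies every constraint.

Triage -> week 2, Refactor -> week 3, Deploy -> week 1, Design -> week 1, Sync -> week 2, Launch -> week 2, Audit -> week 2

Checking: Deploy(week 1) before Sync(week 2); Design(week 1) before Sync(week 2); Audit(week 2) != Design(week 1); Deploy(week 1) != Refactor(week 3); Deploy(week 1) != Triage(week 2); Refactor(week 3) != Sync(week 2); Launch = Audit = week 2.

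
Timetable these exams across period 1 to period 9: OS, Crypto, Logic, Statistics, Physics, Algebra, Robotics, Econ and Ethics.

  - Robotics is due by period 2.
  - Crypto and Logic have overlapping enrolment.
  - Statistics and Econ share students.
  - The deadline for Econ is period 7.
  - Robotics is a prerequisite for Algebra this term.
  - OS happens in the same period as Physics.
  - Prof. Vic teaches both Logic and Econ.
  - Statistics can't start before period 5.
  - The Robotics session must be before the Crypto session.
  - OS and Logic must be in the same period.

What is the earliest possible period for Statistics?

period 5

Statistics is available from period 5.
Statistics at period 5 is achievable: Crypto -> period 2, Algebra -> period 2, Physics -> period 3, Statistics -> period 5, Econ -> period 1, Logic -> period 3, Robotics -> period 1, Ethics -> period 1, OS -> period 3.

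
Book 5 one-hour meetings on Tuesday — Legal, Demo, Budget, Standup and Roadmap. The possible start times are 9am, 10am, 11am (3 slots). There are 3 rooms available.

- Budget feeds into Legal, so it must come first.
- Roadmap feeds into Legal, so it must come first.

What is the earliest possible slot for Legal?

10am

Precedence pushes Legal to at least 10am.
Legal at 10am is achievable: Demo -> 9am, Standup -> 10am, Legal -> 10am, Roadmap -> 9am, Budget -> 9am.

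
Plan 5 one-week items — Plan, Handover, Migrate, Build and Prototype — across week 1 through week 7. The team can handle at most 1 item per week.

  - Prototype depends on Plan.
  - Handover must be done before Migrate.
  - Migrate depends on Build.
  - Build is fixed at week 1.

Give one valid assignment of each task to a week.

Migrate -> week 3; Build -> week 1; Handover -> week 2; Plan -> week 4; Prototype -> week 5

Checking: Plan(week 4) before Prototype(week 5); Build(week 1) before Migrate(week 3); Handover(week 2) before Migrate(week 3); Build=week 1 in [week 1,week 1]; max 1 per week (cap 1).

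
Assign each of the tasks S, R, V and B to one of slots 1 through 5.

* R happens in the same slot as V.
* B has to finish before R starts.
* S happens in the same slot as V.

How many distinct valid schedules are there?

Splitting on S: it can be 2 (1), 3 (2), 4 (3), 5 (4). Listing each branch's schedules as (R, V, B):
S=2: (2,2,1) — 1.
S=3: (3,3,1) (3,3,2) — 2.
S=4: (4,4,1) (4,4,2) (4,4,3) — 3.
S=5: (5,5,1) (5,5,2) (5,5,3) (5,5,4) — 4.
Summing: 1 + 2 + 3 + 4 = 10.

10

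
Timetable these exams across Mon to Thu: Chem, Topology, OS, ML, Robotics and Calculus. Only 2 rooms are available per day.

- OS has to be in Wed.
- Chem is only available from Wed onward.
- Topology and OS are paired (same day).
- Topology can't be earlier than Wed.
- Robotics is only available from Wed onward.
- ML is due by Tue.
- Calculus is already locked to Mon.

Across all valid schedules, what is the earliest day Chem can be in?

Thu

Chem is available from Wed.
Chem at Thu is achievable: ML=Mon, Topology=Wed, Robotics=Thu, OS=Wed, Calculus=Mon, Chem=Thu.
Nothing earlier works — the capacity limit rule out every day before Thu.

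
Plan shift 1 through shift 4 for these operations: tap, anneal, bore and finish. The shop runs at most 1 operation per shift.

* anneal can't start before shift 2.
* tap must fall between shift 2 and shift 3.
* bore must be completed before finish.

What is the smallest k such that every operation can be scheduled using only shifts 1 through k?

The precedence chain requires at least 2 distinct shifts.
With at most 1 per shift and 4 operations, at least 4 shifts are needed.
4 works (last occupied shift: shift 4): for example finish -> shift 4, bore -> shift 1, anneal -> shift 3, tap -> shift 2.

4 shifts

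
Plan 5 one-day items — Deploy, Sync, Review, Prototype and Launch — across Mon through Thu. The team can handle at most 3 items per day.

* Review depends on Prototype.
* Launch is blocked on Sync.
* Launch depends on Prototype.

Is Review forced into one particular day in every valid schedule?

No

Review can be Tue (e.g. Deploy in Mon, Launch in Tue, Review in Tue, Sync in Mon, Prototype in Mon) or Wed (e.g. Launch=Tue; Deploy=Mon; Review=Wed; Sync=Mon; Prototype=Mon).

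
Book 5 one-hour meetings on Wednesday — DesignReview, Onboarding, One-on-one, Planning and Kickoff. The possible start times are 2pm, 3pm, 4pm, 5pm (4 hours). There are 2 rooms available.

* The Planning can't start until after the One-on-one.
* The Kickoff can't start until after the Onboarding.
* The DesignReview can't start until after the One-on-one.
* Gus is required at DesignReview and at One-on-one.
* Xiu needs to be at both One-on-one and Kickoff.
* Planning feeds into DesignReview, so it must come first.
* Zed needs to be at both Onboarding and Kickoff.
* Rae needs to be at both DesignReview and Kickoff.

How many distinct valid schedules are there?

12

Splitting on DesignReview: it can be 4pm (4), 5pm (8). Listing each branch's schedules as (Onboarding, One-on-one, Planning, Kickoff):
DesignReview=4pm: (2pm,2pm,3pm,3pm) (2pm,2pm,3pm,5pm) (3pm,2pm,3pm,5pm) (4pm,2pm,3pm,5pm) — 4.
DesignReview=5pm: (2pm,2pm,3pm,3pm) (2pm,2pm,3pm,4pm) (2pm,2pm,4pm,3pm) (2pm,2pm,4pm,4pm) (2pm,3pm,4pm,4pm) (3pm,2pm,3pm,4pm) (3pm,2pm,4pm,4pm) (3pm,3pm,4pm,4pm) — 8.
Summing: 4 + 8 = 12.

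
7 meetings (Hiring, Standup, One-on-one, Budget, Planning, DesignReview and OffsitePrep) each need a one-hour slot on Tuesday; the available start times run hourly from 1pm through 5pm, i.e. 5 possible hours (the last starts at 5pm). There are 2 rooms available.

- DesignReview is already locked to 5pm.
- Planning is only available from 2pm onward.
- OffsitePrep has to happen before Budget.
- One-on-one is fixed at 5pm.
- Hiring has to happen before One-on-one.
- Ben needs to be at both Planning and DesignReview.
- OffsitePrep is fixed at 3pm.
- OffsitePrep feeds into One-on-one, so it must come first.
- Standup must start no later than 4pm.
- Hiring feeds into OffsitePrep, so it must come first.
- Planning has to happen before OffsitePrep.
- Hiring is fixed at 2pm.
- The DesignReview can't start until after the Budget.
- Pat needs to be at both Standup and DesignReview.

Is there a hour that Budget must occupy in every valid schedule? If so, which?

OffsitePrep is fixed at 3pm and must come before Budget, so Budget is at least 4pm.
DesignReview is fixed at 5pm and must come after Budget, so Budget is at most 4pm.
So Budget must be 4pm.

4pm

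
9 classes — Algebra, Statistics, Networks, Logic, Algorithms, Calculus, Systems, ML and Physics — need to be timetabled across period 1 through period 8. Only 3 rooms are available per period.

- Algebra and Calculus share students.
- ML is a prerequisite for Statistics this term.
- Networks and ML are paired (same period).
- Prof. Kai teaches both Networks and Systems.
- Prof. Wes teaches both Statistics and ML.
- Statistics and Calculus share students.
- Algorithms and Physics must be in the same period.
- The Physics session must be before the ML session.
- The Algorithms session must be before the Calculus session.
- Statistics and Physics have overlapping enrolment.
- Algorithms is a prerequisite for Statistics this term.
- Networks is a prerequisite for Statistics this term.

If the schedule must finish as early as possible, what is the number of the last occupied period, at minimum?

The precedence chain requires at least 3 distinct periods.
With at most 3 per period and 9 classes, at least 3 periods are needed.
3 works (last occupied period: period 3): for example Statistics=period 3; Calculus=period 2; Algorithms=period 1; Networks=period 2; Logic=period 3; Algebra=period 1; Systems=period 3; Physics=period 1; ML=period 2.

period 3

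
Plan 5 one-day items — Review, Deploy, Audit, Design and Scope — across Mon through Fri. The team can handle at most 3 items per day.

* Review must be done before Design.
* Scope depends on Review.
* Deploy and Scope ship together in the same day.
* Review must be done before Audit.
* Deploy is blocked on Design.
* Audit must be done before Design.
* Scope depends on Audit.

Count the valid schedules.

5

Splitting on Review: it can be Mon (4), Tue (1). Listing each branch's schedules as (Deploy, Audit, Design, Scope):
Review=Mon: (Thu,Tue,Wed,Thu) (Fri,Tue,Wed,Fri) (Fri,Tue,Thu,Fri) (Fri,Wed,Thu,Fri) — 4.
Review=Tue: (Fri,Wed,Thu,Fri) — 1.
Summing: 4 + 1 = 5.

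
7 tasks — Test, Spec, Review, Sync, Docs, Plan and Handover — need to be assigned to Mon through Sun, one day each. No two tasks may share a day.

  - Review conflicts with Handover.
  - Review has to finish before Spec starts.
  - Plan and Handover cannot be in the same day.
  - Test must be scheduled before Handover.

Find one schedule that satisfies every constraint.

Handover=Thu; Test=Mon; Plan=Sun; Sync=Fri; Docs=Sat; Spec=Wed; Review=Tue

Checking: Test(Mon) before Handover(Thu); Review(Tue) before Spec(Wed); Plan(Sun) != Handover(Thu); Review(Tue) != Handover(Thu); max 1 per day (cap 1).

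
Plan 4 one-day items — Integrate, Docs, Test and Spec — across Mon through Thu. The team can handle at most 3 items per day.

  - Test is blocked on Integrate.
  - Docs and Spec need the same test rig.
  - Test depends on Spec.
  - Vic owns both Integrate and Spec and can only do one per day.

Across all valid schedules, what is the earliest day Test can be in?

Precedence pushes Test to at least Tue.
Test at Wed is achievable: Test -> Wed, Integrate -> Mon, Docs -> Mon, Spec -> Tue.
Nothing earlier works — the conflict and capacity constraints rule out every day before Wed.

Wed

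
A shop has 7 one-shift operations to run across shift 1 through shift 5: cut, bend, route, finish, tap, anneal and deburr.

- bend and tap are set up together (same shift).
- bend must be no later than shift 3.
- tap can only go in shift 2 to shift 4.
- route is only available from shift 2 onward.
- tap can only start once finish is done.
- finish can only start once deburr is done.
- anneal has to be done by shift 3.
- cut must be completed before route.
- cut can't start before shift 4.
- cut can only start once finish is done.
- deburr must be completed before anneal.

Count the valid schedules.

2

Enumerating: deburr=shift 1; anneal=shift 2; finish=shift 2; bend=shift 3; cut=shift 4; route=shift 5; tap=shift 3 | finish in shift 2, deburr in shift 1, cut in shift 4, route in shift 5, tap in shift 3, bend in shift 3, anneal in shift 3.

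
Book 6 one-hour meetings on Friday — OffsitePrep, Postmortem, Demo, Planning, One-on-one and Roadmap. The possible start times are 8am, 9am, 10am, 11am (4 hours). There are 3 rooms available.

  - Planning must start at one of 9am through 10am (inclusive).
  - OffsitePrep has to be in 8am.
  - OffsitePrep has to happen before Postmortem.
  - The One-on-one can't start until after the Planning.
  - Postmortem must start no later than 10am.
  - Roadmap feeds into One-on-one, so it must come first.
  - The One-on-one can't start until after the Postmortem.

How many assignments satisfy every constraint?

53

Splitting on Postmortem: it can be 9am (30), 10am (23). Listing each branch's schedules as (OffsitePrep, Demo, Planning, One-on-one, Roadmap):
Postmortem=9am: (8am,8am,9am,10am,8am) (8am,8am,9am,10am,9am) (8am,8am,9am,11am,8am) (8am,8am,9am,11am,9am) (8am,8am,9am,11am,10am) (8am,8am,10am,11am,8am) (8am,8am,10am,11am,9am) (8am,8am,10am,11am,10am) (8am,9am,9am,10am,8am) (8am,9am,9am,11am,8am) (8am,9am,9am,11am,10am) (8am,9am,10am,11am,8am) (8am,9am,10am,11am,9am) (8am,9am,10am,11am,10am) (8am,10am,9am,10am,8am) (8am,10am,9am,10am,9am) (8am,10am,9am,11am,8am) (8am,10am,9am,11am,9am) (8am,10am,9am,11am,10am) (8am,10am,10am,11am,8am) (8am,10am,10am,11am,9am) (8am,10am,10am,11am,10am) (8am,11am,9am,10am,8am) (8am,11am,9am,10am,9am) (8am,11am,9am,11am,8am) (8am,11am,9am,11am,9am) (8am,11am,9am,11am,10am) (8am,11am,10am,11am,8am) (8am,11am,10am,11am,9am) (8am,11am,10am,11am,10am) — 30.
Postmortem=10am: (8am,8am,9am,11am,8am) (8am,8am,9am,11am,9am) (8am,8am,9am,11am,10am) (8am,8am,10am,11am,8am) (8am,8am,10am,11am,9am) (8am,8am,10am,11am,10am) (8am,9am,9am,11am,8am) (8am,9am,9am,11am,9am) (8am,9am,9am,11am,10am) (8am,9am,10am,11am,8am) (8am,9am,10am,11am,9am) (8am,9am,10am,11am,10am) (8am,10am,9am,11am,8am) (8am,10am,9am,11am,9am) (8am,10am,9am,11am,10am) (8am,10am,10am,11am,8am) (8am,10am,10am,11am,9am) (8am,11am,9am,11am,8am) (8am,11am,9am,11am,9am) (8am,11am,9am,11am,10am) (8am,11am,10am,11am,8am) (8am,11am,10am,11am,9am) (8am,11am,10am,11am,10am) — 23.
Summing: 30 + 23 = 53.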